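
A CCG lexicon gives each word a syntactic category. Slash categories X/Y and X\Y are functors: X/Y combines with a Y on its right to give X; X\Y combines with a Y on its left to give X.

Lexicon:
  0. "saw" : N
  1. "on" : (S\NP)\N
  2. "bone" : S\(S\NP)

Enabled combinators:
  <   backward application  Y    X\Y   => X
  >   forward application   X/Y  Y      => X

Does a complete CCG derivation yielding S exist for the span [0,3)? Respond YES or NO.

YES

[0,3] S   <
  [0,2] S\NP   <
    [0,1] "saw" : N
    [1,2] "on" : (S\NP)\N
  [2,3] "bone" : S\(S\NP)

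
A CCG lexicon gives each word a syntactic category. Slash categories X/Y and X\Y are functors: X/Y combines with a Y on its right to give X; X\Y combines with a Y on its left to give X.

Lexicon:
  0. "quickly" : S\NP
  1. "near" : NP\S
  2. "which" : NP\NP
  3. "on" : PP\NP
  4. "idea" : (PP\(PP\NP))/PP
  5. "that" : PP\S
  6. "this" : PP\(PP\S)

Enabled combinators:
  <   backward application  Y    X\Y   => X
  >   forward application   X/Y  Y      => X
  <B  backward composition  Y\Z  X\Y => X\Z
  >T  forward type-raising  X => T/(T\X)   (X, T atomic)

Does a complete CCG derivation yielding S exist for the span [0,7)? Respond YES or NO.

S\NP NP\S NP\NP PP\NP (PP\(PP\NP))/PP PP\S PP\(PP\S)
CKY chart[0,7] = {N/(N\PP), NP/(NP\PP), PP, PP/(PP\PP), S/(S\PP)}; S ∉ chart

NO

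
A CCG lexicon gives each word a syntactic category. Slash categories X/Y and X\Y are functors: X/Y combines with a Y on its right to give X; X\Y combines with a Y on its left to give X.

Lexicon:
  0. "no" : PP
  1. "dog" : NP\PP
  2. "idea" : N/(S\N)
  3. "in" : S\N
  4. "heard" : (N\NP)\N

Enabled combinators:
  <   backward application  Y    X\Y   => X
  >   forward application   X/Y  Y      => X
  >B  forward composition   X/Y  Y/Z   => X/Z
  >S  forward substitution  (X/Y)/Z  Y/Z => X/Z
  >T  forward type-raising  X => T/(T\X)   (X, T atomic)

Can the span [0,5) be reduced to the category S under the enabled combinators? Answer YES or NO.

PP NP\PP N/(S\N) S\N (N\NP)\N
CKY chart[0,5] = {N, N/(N\N), NP/(NP\N), PP/(PP\N), S/(S\N)}; S ∉ chart

NO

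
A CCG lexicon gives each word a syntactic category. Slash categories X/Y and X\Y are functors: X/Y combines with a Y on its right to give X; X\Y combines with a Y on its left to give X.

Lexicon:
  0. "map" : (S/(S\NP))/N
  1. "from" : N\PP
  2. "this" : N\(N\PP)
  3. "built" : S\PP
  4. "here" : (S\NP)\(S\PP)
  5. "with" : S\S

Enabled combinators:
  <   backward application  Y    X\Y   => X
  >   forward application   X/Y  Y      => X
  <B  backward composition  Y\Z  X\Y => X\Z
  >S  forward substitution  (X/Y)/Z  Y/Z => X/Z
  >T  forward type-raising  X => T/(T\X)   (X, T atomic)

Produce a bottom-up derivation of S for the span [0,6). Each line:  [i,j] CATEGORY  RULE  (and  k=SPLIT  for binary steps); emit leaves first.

[0,6] S   >
  [0,3] S/(S\NP)   >
    [0,1] "map" : (S/(S\NP))/N
    [1,3] N   <
      [1,2] "from" : N\PP
      [2,3] "this" : N\(N\PP)
  [3,6] S\NP   <B
    [3,5] S\NP   <
      [3,4] "built" : S\PP
      [4,5] "here" : (S\NP)\(S\PP)
    [5,6] "with" : S\S

[0,1] (S/(S\NP))/N  lex  "map"
[1,2] N\PP  lex  "from"
[2,3] N\(N\PP)  lex  "this"
[1,3] N  <  k=2
[0,3] S/(S\NP)  >  k=1
[3,4] S\PP  lex  "built"
[4,5] (S\NP)\(S\PP)  lex  "here"
[3,5] S\NP  <  k=4
[5,6] S\S  lex  "with"
[3,6] S\NP  <B  k=5
[0,6] S  >  k=3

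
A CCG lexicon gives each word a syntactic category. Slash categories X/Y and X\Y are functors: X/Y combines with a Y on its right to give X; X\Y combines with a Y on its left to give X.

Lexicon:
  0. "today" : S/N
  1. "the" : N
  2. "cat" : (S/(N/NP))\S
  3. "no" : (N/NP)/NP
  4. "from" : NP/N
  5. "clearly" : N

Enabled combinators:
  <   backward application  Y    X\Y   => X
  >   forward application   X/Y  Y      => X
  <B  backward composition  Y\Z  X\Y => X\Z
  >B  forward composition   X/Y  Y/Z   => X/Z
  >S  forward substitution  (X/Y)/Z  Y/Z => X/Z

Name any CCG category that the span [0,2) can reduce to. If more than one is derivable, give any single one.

S

[0,6] S   >
  [0,4] S/NP   >B
    [0,3] S/(N/NP)   <
      [0,2] S   >
        [0,1] "today" : S/N
        [1,2] "the" : N
      [2,3] "cat" : (S/(N/NP))\S
    [3,4] "no" : (N/NP)/NP
  [4,6] NP   >
    [4,5] "from" : NP/N
    [5,6] "clearly" : N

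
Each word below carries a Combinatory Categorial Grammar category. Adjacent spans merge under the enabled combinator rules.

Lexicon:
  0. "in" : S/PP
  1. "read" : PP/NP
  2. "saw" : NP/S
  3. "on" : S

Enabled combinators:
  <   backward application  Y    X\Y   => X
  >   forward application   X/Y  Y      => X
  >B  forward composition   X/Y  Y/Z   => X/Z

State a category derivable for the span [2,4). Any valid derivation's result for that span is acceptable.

NP

[0,4] S   >
  [0,2] S/NP   >B
    [0,1] "in" : S/PP
    [1,2] "read" : PP/NP
  [2,4] NP   >
    [2,3] "saw" : NP/S
    [3,4] "on" : S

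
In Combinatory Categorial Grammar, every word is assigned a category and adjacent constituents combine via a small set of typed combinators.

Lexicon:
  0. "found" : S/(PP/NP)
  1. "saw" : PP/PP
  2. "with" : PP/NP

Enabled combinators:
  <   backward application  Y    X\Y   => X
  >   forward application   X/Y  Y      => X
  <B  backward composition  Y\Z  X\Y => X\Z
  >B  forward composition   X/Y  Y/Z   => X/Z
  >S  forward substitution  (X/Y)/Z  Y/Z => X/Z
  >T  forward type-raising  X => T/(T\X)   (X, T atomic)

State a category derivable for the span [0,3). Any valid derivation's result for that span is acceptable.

S

[0,3] S   >
  [0,1] "found" : S/(PP/NP)
  [1,3] PP/NP   >B
    [1,2] "saw" : PP/PP
    [2,3] "with" : PP/NP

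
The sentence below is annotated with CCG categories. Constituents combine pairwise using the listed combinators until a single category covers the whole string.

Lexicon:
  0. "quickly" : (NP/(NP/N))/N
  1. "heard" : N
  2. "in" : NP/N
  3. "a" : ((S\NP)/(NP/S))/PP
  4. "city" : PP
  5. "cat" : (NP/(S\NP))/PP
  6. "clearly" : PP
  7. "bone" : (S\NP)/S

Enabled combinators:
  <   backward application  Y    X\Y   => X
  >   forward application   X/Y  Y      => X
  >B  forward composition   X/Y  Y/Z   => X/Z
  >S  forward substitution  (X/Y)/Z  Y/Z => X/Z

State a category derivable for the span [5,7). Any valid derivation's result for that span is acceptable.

NP/(S\NP)

[0,8] S   <
  [0,3] NP   >
    [0,2] NP/(NP/N)   >
      [0,1] "quickly" : (NP/(NP/N))/N
      [1,2] "heard" : N
    [2,3] "in" : NP/N
  [3,8] S\NP   >
    [3,5] (S\NP)/(NP/S)   >
      [3,4] "a" : ((S\NP)/(NP/S))/PP
      [4,5] "city" : PP
    [5,8] NP/S   >B
      [5,7] NP/(S\NP)   >
        [5,6] "cat" : (NP/(S\NP))/PP
        [6,7] "clearly" : PP
      [7,8] "bone" : (S\NP)/S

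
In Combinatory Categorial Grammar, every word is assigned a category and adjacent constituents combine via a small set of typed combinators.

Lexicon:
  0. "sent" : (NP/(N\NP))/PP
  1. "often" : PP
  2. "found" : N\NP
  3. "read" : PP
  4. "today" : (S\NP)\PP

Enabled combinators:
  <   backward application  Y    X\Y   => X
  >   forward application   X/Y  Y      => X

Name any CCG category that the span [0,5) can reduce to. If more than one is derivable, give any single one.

S

[0,5] S   <
  [0,3] NP   >
    [0,2] NP/(N\NP)   >
      [0,1] "sent" : (NP/(N\NP))/PP
      [1,2] "often" : PP
    [2,3] "found" : N\NP
  [3,5] S\NP   <
    [3,4] "read" : PP
    [4,5] "today" : (S\NP)\PP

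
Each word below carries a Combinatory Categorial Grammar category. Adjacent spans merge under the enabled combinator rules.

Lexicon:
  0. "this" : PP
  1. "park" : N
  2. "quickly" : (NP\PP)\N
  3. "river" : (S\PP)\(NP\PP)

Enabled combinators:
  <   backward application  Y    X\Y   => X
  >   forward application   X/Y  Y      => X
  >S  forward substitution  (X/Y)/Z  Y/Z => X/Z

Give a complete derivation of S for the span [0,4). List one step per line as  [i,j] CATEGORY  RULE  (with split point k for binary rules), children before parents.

[0,1] PP  lex  "this"
[1,2] N  lex  "park"
[2,3] (NP\PP)\N  lex  "quickly"
[1,3] NP\PP  <  k=2
[3,4] (S\PP)\(NP\PP)  lex  "river"
[1,4] S\PP  <  k=3
[0,4] S  <  k=1

[0,4] S   <
  [0,1] "this" : PP
  [1,4] S\PP   <
    [1,3] NP\PP   <
      [1,2] "park" : N
      [2,3] "quickly" : (NP\PP)\N
    [3,4] "river" : (S\PP)\(NP\PP)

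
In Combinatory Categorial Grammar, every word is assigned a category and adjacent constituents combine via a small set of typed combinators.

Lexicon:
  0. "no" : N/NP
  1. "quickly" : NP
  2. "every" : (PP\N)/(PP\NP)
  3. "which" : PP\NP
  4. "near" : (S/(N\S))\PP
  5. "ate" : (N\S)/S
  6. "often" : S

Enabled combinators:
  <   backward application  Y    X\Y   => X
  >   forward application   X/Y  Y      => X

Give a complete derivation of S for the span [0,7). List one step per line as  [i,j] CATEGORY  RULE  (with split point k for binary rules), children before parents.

[0,1] N/NP  lex  "no"
[1,2] NP  lex  "quickly"
[0,2] N  >  k=1
[2,3] (PP\N)/(PP\NP)  lex  "every"
[3,4] PP\NP  lex  "which"
[2,4] PP\N  >  k=3
[0,4] PP  <  k=2
[4,5] (S/(N\S))\PP  lex  "near"
[0,5] S/(N\S)  <  k=4
[5,6] (N\S)/S  lex  "ate"
[6,7] S  lex  "often"
[5,7] N\S  >  k=6
[0,7] S  >  k=5

[0,7] S   >
  [0,5] S/(N\S)   <
    [0,4] PP   <
      [0,2] N   >
        [0,1] "no" : N/NP
        [1,2] "quickly" : NP
      [2,4] PP\N   >
        [2,3] "every" : (PP\N)/(PP\NP)
        [3,4] "which" : PP\NP
    [4,5] "near" : (S/(N\S))\PP
  [5,7] N\S   >
    [5,6] "ate" : (N\S)/S
    [6,7] "often" : S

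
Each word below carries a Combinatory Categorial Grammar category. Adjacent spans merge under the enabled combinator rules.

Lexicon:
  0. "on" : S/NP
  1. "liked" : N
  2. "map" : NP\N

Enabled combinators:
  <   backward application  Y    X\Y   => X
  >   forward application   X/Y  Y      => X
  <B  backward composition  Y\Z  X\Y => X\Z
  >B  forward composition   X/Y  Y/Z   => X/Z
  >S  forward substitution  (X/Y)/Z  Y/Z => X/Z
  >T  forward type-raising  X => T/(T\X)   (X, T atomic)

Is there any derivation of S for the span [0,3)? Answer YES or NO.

[0,3] S   >
  [0,1] "on" : S/NP
  [1,3] NP   <
    [1,2] "liked" : N
    [2,3] "map" : NP\N

YES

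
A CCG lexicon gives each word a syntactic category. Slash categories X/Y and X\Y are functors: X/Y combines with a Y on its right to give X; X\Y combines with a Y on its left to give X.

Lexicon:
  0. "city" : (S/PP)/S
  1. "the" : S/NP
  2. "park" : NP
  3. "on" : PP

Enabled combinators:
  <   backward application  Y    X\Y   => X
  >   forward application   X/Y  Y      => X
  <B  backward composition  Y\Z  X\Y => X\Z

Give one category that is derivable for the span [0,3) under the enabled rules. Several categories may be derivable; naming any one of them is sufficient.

S/PP

[0,4] S   >
  [0,3] S/PP   >
    [0,1] "city" : (S/PP)/S
    [1,3] S   >
      [1,2] "the" : S/NP
      [2,3] "park" : NP
  [3,4] "on" : PP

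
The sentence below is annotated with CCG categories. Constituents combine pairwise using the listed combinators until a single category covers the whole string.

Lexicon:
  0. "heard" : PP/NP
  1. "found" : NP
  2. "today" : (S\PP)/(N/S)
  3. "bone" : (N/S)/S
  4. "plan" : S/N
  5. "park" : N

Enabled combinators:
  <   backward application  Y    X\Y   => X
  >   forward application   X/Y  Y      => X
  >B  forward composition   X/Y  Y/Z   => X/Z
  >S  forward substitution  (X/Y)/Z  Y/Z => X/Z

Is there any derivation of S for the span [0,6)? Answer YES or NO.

[0,6] S   <
  [0,2] PP   >
    [0,1] "heard" : PP/NP
    [1,2] "found" : NP
  [2,6] S\PP   >
    [2,3] "today" : (S\PP)/(N/S)
    [3,6] N/S   >
      [3,4] "bone" : (N/S)/S
      [4,6] S   >
        [4,5] "plan" : S/N
        [5,6] "park" : N

YES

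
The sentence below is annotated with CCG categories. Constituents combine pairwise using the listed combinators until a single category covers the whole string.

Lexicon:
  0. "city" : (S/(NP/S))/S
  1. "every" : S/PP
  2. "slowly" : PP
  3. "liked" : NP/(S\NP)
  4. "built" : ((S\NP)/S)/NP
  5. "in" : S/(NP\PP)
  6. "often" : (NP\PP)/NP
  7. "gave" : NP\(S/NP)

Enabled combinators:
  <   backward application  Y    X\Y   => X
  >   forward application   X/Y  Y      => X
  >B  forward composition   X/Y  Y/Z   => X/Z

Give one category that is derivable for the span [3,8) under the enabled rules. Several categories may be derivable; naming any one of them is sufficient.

[0,8] S   >
  [0,3] S/(NP/S)   >
    [0,1] "city" : (S/(NP/S))/S
    [1,3] S   >
      [1,2] "every" : S/PP
      [2,3] "slowly" : PP
  [3,8] NP/S   >B
    [3,4] "liked" : NP/(S\NP)
    [4,8] (S\NP)/S   >
      [4,5] "built" : ((S\NP)/S)/NP
      [5,8] NP   <
        [5,7] S/NP   >B
          [5,6] "in" : S/(NP\PP)
          [6,7] "often" : (NP\PP)/NP
        [7,8] "gave" : NP\(S/NP)

NP/S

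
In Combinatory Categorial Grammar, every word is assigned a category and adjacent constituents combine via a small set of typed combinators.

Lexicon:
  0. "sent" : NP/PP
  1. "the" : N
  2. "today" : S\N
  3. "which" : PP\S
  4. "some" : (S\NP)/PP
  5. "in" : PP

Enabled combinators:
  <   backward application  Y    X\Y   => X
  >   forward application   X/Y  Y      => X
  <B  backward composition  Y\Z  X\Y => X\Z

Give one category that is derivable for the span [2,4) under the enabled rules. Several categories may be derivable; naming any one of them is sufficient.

PP\N

[0,6] S   <
  [0,4] NP   >
    [0,1] "sent" : NP/PP
    [1,4] PP   <
      [1,2] "the" : N
      [2,4] PP\N   <B
        [2,3] "today" : S\N
        [3,4] "which" : PP\S
  [4,6] S\NP   >
    [4,5] "some" : (S\NP)/PP
    [5,6] "in" : PP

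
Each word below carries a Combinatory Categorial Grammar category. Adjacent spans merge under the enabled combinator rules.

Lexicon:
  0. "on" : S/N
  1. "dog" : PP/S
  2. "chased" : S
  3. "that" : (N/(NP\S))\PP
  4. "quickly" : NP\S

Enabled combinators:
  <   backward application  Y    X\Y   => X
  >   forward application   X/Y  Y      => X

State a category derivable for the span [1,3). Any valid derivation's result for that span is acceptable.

[0,5] S   >
  [0,1] "on" : S/N
  [1,5] N   >
    [1,4] N/(NP\S)   <
      [1,3] PP   >
        [1,2] "dog" : PP/S
        [2,3] "chased" : S
      [3,4] "that" : (N/(NP\S))\PP
    [4,5] "quickly" : NP\S

PP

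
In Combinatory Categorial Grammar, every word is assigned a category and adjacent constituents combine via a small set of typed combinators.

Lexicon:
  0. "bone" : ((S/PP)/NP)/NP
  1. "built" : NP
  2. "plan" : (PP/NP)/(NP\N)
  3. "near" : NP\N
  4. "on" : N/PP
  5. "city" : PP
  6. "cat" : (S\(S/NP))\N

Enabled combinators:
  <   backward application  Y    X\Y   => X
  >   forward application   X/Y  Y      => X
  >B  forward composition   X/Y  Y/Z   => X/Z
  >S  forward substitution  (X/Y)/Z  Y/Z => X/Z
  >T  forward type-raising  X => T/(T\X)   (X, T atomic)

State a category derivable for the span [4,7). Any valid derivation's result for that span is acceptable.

[0,7] S   <
  [0,4] S/NP   >S
    [0,2] (S/PP)/NP   >
      [0,1] "bone" : ((S/PP)/NP)/NP
      [1,2] "built" : NP
    [2,4] PP/NP   >
      [2,3] "plan" : (PP/NP)/(NP\N)
      [3,4] "near" : NP\N
  [4,7] S\(S/NP)   <
    [4,6] N   >
      [4,5] "on" : N/PP
      [5,6] "city" : PP
    [6,7] "cat" : (S\(S/NP))\N

S\(S/NP)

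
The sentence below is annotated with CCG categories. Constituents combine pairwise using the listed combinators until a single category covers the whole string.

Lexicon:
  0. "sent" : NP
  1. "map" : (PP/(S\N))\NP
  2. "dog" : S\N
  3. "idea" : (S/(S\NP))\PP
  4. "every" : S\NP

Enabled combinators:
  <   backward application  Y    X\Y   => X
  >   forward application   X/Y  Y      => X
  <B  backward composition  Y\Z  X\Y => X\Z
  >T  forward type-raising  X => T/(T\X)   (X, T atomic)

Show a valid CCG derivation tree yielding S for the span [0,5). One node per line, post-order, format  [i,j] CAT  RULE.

[0,5] S   >
  [0,4] S/(S\NP)   <
    [0,3] PP   >
      [0,2] PP/(S\N)   <
        [0,1] "sent" : NP
        [1,2] "map" : (PP/(S\N))\NP
      [2,3] "dog" : S\N
    [3,4] "idea" : (S/(S\NP))\PP
  [4,5] "every" : S\NP

[0,1] NP  lex  "sent"
[1,2] (PP/(S\N))\NP  lex  "map"
[0,2] PP/(S\N)  <  k=1
[2,3] S\N  lex  "dog"
[0,3] PP  >  k=2
[3,4] (S/(S\NP))\PP  lex  "idea"
[0,4] S/(S\NP)  <  k=3
[4,5] S\NP  lex  "every"
[0,5] S  >  k=4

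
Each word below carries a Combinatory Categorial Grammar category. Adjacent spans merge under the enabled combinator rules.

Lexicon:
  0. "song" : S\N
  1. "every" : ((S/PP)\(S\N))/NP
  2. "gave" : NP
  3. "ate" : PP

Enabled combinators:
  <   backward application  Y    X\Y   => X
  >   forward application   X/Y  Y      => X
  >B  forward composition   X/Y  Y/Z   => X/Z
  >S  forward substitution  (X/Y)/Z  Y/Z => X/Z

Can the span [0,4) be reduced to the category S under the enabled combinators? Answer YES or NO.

YES

[0,4] S   >
  [0,3] S/PP   <
    [0,1] "song" : S\N
    [1,3] (S/PP)\(S\N)   >
      [1,2] "every" : ((S/PP)\(S\N))/NP
      [2,3] "gave" : NP
  [3,4] "ate" : PP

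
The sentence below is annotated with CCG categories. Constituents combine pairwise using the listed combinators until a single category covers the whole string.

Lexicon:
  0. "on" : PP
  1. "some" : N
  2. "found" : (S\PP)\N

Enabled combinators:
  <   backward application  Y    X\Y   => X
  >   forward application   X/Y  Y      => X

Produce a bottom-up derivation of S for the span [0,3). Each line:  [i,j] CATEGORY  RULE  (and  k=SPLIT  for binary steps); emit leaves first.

[0,1] PP  lex  "on"
[1,2] N  lex  "some"
[2,3] (S\PP)\N  lex  "found"
[1,3] S\PP  <  k=2
[0,3] S  <  k=1

[0,3] S   <
  [0,1] "on" : PP
  [1,3] S\PP   <
    [1,2] "some" : N
    [2,3] "found" : (S\PP)\N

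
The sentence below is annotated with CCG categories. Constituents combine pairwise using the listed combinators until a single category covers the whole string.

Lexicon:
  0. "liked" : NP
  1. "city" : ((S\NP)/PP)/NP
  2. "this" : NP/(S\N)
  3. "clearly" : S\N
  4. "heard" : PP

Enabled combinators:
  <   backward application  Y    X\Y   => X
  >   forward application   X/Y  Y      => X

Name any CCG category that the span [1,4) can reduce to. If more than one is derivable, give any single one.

(S\NP)/PP

[0,5] S   <
  [0,1] "liked" : NP
  [1,5] S\NP   >
    [1,4] (S\NP)/PP   >
      [1,2] "city" : ((S\NP)/PP)/NP
      [2,4] NP   >
        [2,3] "this" : NP/(S\N)
        [3,4] "clearly" : S\N
    [4,5] "heard" : PP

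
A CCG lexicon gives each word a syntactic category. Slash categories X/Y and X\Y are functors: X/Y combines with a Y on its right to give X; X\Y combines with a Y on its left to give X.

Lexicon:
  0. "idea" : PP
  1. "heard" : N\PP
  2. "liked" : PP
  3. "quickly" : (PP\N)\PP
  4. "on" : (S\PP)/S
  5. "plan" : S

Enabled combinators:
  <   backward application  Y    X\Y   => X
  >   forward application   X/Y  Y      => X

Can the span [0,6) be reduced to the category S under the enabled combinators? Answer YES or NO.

[0,6] S   <
  [0,4] PP   <
    [0,2] N   <
      [0,1] "idea" : PP
      [1,2] "heard" : N\PP
    [2,4] PP\N   <
      [2,3] "liked" : PP
      [3,4] "quickly" : (PP\N)\PP
  [4,6] S\PP   >
    [4,5] "on" : (S\PP)/S
    [5,6] "plan" : S

YES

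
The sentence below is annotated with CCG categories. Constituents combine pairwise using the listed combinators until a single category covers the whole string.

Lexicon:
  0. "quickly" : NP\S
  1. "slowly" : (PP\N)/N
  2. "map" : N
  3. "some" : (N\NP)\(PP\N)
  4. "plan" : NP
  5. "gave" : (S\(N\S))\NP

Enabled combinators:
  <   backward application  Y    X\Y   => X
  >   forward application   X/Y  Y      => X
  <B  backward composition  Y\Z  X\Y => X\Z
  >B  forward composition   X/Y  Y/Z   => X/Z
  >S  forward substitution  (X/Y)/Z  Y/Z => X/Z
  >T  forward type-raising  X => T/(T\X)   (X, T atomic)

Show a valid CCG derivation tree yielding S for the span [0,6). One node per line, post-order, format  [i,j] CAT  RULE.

[0,6] S   <
  [0,4] N\S   <B
    [0,1] "quickly" : NP\S
    [1,4] N\NP   <
      [1,3] PP\N   >
        [1,2] "slowly" : (PP\N)/N
        [2,3] "map" : N
      [3,4] "some" : (N\NP)\(PP\N)
  [4,6] S\(N\S)   <
    [4,5] "plan" : NP
    [5,6] "gave" : (S\(N\S))\NP

[0,1] NP\S  lex  "quickly"
[1,2] (PP\N)/N  lex  "slowly"
[2,3] N  lex  "map"
[1,3] PP\N  >  k=2
[3,4] (N\NP)\(PP\N)  lex  "some"
[1,4] N\NP  <  k=3
[0,4] N\S  <B  k=1
[4,5] NP  lex  "plan"
[5,6] (S\(N\S))\NP  lex  "gave"
[4,6] S\(N\S)  <  k=5
[0,6] S  <  k=4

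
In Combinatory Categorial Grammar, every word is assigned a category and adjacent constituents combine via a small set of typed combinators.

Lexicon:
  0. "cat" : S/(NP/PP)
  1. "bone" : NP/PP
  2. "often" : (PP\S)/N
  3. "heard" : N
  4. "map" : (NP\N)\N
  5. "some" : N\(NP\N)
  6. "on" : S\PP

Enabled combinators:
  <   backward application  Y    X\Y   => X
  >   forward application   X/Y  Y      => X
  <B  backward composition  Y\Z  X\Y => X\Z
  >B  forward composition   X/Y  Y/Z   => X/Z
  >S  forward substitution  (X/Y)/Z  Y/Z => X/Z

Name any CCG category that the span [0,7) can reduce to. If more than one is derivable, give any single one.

[0,7] S   <
  [0,6] PP   <
    [0,2] S   >
      [0,1] "cat" : S/(NP/PP)
      [1,2] "bone" : NP/PP
    [2,6] PP\S   >
      [2,3] "often" : (PP\S)/N
      [3,6] N   <
        [3,5] NP\N   <
          [3,4] "heard" : N
          [4,5] "map" : (NP\N)\N
        [5,6] "some" : N\(NP\N)
  [6,7] "on" : S\PP

S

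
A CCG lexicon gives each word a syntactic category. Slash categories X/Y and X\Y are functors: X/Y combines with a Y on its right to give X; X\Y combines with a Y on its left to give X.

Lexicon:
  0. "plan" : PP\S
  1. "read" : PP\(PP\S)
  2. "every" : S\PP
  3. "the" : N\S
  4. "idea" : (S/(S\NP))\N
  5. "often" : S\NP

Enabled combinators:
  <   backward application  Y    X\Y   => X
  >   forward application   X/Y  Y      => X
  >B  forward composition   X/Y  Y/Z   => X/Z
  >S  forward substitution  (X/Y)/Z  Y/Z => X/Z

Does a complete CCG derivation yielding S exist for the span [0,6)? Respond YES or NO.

[0,6] S   >
  [0,5] S/(S\NP)   <
    [0,4] N   <
      [0,3] S   <
        [0,2] PP   <
          [0,1] "plan" : PP\S
          [1,2] "read" : PP\(PP\S)
        [2,3] "every" : S\PP
      [3,4] "the" : N\S
    [4,5] "idea" : (S/(S\NP))\N
  [5,6] "often" : S\NP

YES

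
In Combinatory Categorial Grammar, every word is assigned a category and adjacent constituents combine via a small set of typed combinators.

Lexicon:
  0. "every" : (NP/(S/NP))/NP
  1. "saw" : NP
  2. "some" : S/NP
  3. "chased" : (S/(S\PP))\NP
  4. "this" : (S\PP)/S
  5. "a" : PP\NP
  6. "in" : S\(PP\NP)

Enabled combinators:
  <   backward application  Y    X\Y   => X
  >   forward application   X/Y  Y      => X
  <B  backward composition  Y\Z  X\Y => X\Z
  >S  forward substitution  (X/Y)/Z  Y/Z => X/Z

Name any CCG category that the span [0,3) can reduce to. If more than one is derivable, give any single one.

[0,7] S   >
  [0,4] S/(S\PP)   <
    [0,3] NP   >
      [0,2] NP/(S/NP)   >
        [0,1] "every" : (NP/(S/NP))/NP
        [1,2] "saw" : NP
      [2,3] "some" : S/NP
    [3,4] "chased" : (S/(S\PP))\NP
  [4,7] S\PP   >
    [4,5] "this" : (S\PP)/S
    [5,7] S   <
      [5,6] "a" : PP\NP
      [6,7] "in" : S\(PP\NP)

NP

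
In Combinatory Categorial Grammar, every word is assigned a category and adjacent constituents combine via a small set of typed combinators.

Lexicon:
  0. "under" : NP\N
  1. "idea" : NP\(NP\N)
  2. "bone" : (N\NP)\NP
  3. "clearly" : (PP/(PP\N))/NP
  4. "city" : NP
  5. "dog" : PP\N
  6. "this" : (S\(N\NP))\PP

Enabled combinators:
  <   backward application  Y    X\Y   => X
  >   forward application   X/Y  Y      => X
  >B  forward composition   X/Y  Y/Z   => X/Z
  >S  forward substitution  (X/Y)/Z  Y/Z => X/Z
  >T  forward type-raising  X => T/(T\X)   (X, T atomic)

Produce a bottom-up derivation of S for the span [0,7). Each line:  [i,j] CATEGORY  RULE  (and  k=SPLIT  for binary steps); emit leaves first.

[0,7] S   <
  [0,3] N\NP   <
    [0,2] NP   <
      [0,1] "under" : NP\N
      [1,2] "idea" : NP\(NP\N)
    [2,3] "bone" : (N\NP)\NP
  [3,7] S\(N\NP)   <
    [3,6] PP   >
      [3,5] PP/(PP\N)   >
        [3,4] "clearly" : (PP/(PP\N))/NP
        [4,5] "city" : NP
      [5,6] "dog" : PP\N
    [6,7] "this" : (S\(N\NP))\PP

[0,1] NP\N  lex  "under"
[1,2] NP\(NP\N)  lex  "idea"
[0,2] NP  <  k=1
[2,3] (N\NP)\NP  lex  "bone"
[0,3] N\NP  <  k=2
[3,4] (PP/(PP\N))/NP  lex  "clearly"
[4,5] NP  lex  "city"
[3,5] PP/(PP\N)  >  k=4
[5,6] PP\N  lex  "dog"
[3,6] PP  >  k=5
[6,7] (S\(N\NP))\PP  lex  "this"
[3,7] S\(N\NP)  <  k=6
[0,7] S  <  k=3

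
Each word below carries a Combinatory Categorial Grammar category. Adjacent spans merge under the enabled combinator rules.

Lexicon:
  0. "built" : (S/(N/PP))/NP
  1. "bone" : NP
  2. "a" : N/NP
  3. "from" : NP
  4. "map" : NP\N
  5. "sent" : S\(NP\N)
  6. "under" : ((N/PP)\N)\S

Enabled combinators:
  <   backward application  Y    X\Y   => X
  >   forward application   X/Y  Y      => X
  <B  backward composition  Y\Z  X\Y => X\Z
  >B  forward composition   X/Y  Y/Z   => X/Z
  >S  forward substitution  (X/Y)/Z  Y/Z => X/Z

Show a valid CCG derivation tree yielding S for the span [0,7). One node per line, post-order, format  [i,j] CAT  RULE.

[0,7] S   >
  [0,2] S/(N/PP)   >
    [0,1] "built" : (S/(N/PP))/NP
    [1,2] "bone" : NP
  [2,7] N/PP   <
    [2,4] N   >
      [2,3] "a" : N/NP
      [3,4] "from" : NP
    [4,7] (N/PP)\N   <
      [4,6] S   <
        [4,5] "map" : NP\N
        [5,6] "sent" : S\(NP\N)
      [6,7] "under" : ((N/PP)\N)\S

[0,1] (S/(N/PP))/NP  lex  "built"
[1,2] NP  lex  "bone"
[0,2] S/(N/PP)  >  k=1
[2,3] N/NP  lex  "a"
[3,4] NP  lex  "from"
[2,4] N  >  k=3
[4,5] NP\N  lex  "map"
[5,6] S\(NP\N)  lex  "sent"
[4,6] S  <  k=5
[6,7] ((N/PP)\N)\S  lex  "under"
[4,7] (N/PP)\N  <  k=6
[2,7] N/PP  <  k=4
[0,7] S  >  k=2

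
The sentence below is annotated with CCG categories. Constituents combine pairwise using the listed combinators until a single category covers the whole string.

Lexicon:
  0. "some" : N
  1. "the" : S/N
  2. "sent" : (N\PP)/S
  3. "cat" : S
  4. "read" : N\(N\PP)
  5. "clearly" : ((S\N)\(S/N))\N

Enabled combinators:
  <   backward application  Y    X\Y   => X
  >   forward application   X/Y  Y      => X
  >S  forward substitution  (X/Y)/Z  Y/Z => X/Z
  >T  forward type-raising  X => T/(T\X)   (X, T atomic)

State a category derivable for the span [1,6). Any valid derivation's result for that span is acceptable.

[0,6] S   >
  [0,1] S/(S\N)   >T
    [0,1] "some" : N
  [1,6] S\N   <
    [1,2] "the" : S/N
    [2,6] (S\N)\(S/N)   <
      [2,5] N   <
        [2,4] N\PP   >
          [2,3] "sent" : (N\PP)/S
          [3,4] "cat" : S
        [4,5] "read" : N\(N\PP)
      [5,6] "clearly" : ((S\N)\(S/N))\N

S\N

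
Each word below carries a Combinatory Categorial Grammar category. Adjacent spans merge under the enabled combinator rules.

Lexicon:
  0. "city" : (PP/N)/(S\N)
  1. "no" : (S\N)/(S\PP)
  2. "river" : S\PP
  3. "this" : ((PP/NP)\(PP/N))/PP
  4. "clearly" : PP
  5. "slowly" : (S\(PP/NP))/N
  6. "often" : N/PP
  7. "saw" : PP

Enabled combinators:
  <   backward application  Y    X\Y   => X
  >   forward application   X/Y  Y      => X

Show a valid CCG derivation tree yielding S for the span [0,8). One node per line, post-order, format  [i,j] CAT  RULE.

[0,8] S   <
  [0,5] PP/NP   <
    [0,3] PP/N   >
      [0,1] "city" : (PP/N)/(S\N)
      [1,3] S\N   >
        [1,2] "no" : (S\N)/(S\PP)
        [2,3] "river" : S\PP
    [3,5] (PP/NP)\(PP/N)   >
      [3,4] "this" : ((PP/NP)\(PP/N))/PP
      [4,5] "clearly" : PP
  [5,8] S\(PP/NP)   >
    [5,6] "slowly" : (S\(PP/NP))/N
    [6,8] N   >
      [6,7] "often" : N/PP
      [7,8] "saw" : PP

[0,1] (PP/N)/(S\N)  lex  "city"
[1,2] (S\N)/(S\PP)  lex  "no"
[2,3] S\PP  lex  "river"
[1,3] S\N  >  k=2
[0,3] PP/N  >  k=1
[3,4] ((PP/NP)\(PP/N))/PP  lex  "this"
[4,5] PP  lex  "clearly"
[3,5] (PP/NP)\(PP/N)  >  k=4
[0,5] PP/NP  <  k=3
[5,6] (S\(PP/NP))/N  lex  "slowly"
[6,7] N/PP  lex  "often"
[7,8] PP  lex  "saw"
[6,8] N  >  k=7
[5,8] S\(PP/NP)  >  k=6
[0,8] S  <  k=5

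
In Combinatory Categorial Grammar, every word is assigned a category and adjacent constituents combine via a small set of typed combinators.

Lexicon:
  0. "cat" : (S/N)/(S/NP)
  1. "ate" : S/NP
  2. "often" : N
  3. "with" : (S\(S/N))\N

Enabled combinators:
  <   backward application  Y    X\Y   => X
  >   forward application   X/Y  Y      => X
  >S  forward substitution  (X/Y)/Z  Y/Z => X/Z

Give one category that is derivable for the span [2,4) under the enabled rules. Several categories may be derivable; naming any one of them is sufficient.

S\(S/N)

[0,4] S   <
  [0,2] S/N   >
    [0,1] "cat" : (S/N)/(S/NP)
    [1,2] "ate" : S/NP
  [2,4] S\(S/N)   <
    [2,3] "often" : N
    [3,4] "with" : (S\(S/N))\N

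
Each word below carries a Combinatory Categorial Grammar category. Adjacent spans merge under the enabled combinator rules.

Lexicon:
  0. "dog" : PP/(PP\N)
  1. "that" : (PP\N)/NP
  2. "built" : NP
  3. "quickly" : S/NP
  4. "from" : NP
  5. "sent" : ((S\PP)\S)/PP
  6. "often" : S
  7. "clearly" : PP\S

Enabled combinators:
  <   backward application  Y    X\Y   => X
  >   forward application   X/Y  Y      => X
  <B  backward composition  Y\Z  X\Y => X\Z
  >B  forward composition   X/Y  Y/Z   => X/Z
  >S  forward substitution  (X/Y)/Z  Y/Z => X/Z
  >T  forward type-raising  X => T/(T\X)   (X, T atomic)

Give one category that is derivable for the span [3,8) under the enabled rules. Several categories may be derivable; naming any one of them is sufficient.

[0,8] S   <
  [0,3] PP   >
    [0,1] "dog" : PP/(PP\N)
    [1,3] PP\N   >
      [1,2] "that" : (PP\N)/NP
      [2,3] "built" : NP
  [3,8] S\PP   <
    [3,5] S   >
      [3,4] "quickly" : S/NP
      [4,5] "from" : NP
    [5,8] (S\PP)\S   >
      [5,6] "sent" : ((S\PP)\S)/PP
      [6,8] PP   <
        [6,7] "often" : S
        [7,8] "clearly" : PP\S

S\PP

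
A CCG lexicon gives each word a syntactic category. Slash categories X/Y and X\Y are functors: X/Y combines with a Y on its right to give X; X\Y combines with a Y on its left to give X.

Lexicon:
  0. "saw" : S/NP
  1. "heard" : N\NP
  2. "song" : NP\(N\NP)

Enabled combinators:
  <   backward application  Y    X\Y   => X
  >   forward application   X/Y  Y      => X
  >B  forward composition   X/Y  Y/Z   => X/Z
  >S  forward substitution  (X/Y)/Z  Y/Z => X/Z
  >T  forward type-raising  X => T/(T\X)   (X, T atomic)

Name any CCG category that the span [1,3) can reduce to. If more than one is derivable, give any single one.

[0,3] S   >
  [0,1] "saw" : S/NP
  [1,3] NP   <
    [1,2] "heard" : N\NP
    [2,3] "song" : NP\(N\NP)

NP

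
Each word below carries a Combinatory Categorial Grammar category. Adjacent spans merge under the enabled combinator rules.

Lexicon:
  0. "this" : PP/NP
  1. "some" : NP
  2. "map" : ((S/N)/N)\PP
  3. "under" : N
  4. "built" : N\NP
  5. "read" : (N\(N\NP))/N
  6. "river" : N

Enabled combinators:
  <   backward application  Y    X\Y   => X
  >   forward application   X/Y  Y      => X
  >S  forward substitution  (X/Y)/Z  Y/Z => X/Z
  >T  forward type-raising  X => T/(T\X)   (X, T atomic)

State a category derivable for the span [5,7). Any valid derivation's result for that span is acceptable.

[0,7] S   >
  [0,4] S/N   >
    [0,3] (S/N)/N   <
      [0,2] PP   >
        [0,1] "this" : PP/NP
        [1,2] "some" : NP
      [2,3] "map" : ((S/N)/N)\PP
    [3,4] "under" : N
  [4,7] N   <
    [4,5] "built" : N\NP
    [5,7] N\(N\NP)   >
      [5,6] "read" : (N\(N\NP))/N
      [6,7] "river" : N

N\(N\NP)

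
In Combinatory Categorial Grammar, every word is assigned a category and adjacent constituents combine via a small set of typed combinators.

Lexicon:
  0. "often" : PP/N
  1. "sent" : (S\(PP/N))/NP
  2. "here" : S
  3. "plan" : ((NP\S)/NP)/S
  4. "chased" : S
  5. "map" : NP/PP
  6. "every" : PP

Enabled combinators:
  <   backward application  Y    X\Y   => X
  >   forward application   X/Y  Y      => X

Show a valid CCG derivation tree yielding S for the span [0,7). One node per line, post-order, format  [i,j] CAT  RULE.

[0,1] PP/N  lex  "often"
[1,2] (S\(PP/N))/NP  lex  "sent"
[2,3] S  lex  "here"
[3,4] ((NP\S)/NP)/S  lex  "plan"
[4,5] S  lex  "chased"
[3,5] (NP\S)/NP  >  k=4
[5,6] NP/PP  lex  "map"
[6,7] PP  lex  "every"
[5,7] NP  >  k=6
[3,7] NP\S  >  k=5
[2,7] NP  <  k=3
[1,7] S\(PP/N)  >  k=2
[0,7] S  <  k=1

[0,7] S   <
  [0,1] "often" : PP/N
  [1,7] S\(PP/N)   >
    [1,2] "sent" : (S\(PP/N))/NP
    [2,7] NP   <
      [2,3] "here" : S
      [3,7] NP\S   >
        [3,5] (NP\S)/NP   >
          [3,4] "plan" : ((NP\S)/NP)/S
          [4,5] "chased" : S
        [5,7] NP   >
          [5,6] "map" : NP/PP
          [6,7] "every" : PP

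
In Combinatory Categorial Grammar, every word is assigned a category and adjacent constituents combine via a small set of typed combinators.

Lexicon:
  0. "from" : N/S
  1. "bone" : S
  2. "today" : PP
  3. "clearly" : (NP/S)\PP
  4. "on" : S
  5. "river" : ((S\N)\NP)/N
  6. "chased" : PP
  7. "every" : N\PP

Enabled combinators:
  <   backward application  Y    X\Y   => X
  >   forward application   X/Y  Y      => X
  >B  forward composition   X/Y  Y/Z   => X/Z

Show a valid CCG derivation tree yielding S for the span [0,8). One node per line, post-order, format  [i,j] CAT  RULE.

[0,1] N/S  lex  "from"
[1,2] S  lex  "bone"
[0,2] N  >  k=1
[2,3] PP  lex  "today"
[3,4] (NP/S)\PP  lex  "clearly"
[2,4] NP/S  <  k=3
[4,5] S  lex  "on"
[2,5] NP  >  k=4
[5,6] ((S\N)\NP)/N  lex  "river"
[6,7] PP  lex  "chased"
[7,8] N\PP  lex  "every"
[6,8] N  <  k=7
[5,8] (S\N)\NP  >  k=6
[2,8] S\N  <  k=5
[0,8] S  <  k=2

[0,8] S   <
  [0,2] N   >
    [0,1] "from" : N/S
    [1,2] "bone" : S
  [2,8] S\N   <
    [2,5] NP   >
      [2,4] NP/S   <
        [2,3] "today" : PP
        [3,4] "clearly" : (NP/S)\PP
      [4,5] "on" : S
    [5,8] (S\N)\NP   >
      [5,6] "river" : ((S\N)\NP)/N
      [6,8] N   <
        [6,7] "chased" : PP
        [7,8] "every" : N\PP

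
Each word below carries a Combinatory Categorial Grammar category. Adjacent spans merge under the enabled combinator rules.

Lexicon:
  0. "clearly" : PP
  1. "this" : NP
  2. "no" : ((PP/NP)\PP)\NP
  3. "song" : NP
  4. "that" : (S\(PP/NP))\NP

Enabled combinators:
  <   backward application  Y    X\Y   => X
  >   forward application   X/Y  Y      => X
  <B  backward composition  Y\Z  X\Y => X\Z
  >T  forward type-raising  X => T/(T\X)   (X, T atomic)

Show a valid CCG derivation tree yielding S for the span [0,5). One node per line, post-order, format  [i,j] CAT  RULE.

[0,5] S   <
  [0,3] PP/NP   <
    [0,1] "clearly" : PP
    [1,3] (PP/NP)\PP   <
      [1,2] "this" : NP
      [2,3] "no" : ((PP/NP)\PP)\NP
  [3,5] S\(PP/NP)   <
    [3,4] "song" : NP
    [4,5] "that" : (S\(PP/NP))\NP

[0,1] PP  lex  "clearly"
[1,2] NP  lex  "this"
[2,3] ((PP/NP)\PP)\NP  lex  "no"
[1,3] (PP/NP)\PP  <  k=2
[0,3] PP/NP  <  k=1
[3,4] NP  lex  "song"
[4,5] (S\(PP/NP))\NP  lex  "that"
[3,5] S\(PP/NP)  <  k=4
[0,5] S  <  k=3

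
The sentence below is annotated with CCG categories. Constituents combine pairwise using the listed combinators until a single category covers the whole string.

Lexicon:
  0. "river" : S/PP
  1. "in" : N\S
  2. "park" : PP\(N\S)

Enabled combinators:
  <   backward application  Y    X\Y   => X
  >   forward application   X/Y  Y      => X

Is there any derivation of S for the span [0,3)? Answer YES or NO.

[0,3] S   >
  [0,1] "river" : S/PP
  [1,3] PP   <
    [1,2] "in" : N\S
    [2,3] "park" : PP\(N\S)

YES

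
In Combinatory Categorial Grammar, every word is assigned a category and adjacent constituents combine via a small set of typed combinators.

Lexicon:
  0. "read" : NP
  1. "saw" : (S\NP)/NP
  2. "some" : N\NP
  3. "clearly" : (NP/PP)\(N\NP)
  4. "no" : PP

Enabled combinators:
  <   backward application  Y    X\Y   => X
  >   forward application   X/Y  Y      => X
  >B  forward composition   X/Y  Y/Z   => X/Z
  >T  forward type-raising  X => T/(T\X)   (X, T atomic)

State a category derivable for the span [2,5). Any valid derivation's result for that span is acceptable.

[0,5] S   <
  [0,1] "read" : NP
  [1,5] S\NP   >
    [1,2] "saw" : (S\NP)/NP
    [2,5] NP   >
      [2,4] NP/PP   <
        [2,3] "some" : N\NP
        [3,4] "clearly" : (NP/PP)\(N\NP)
      [4,5] "no" : PP

NP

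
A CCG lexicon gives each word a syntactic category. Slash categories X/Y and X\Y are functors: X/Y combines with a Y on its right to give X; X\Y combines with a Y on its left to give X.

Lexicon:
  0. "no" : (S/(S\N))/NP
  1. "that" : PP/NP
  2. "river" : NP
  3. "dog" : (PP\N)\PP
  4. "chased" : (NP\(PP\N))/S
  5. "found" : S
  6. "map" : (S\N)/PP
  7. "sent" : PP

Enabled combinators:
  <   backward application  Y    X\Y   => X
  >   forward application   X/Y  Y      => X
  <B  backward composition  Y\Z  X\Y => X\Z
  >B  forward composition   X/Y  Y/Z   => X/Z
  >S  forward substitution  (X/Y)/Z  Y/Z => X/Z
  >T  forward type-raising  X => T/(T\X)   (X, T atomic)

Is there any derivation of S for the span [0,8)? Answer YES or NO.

YES

[0,8] S   >
  [0,6] S/(S\N)   >
    [0,1] "no" : (S/(S\N))/NP
    [1,6] NP   <
      [1,4] PP\N   <
        [1,3] PP   >
          [1,2] "that" : PP/NP
          [2,3] "river" : NP
        [3,4] "dog" : (PP\N)\PP
      [4,6] NP\(PP\N)   >
        [4,5] "chased" : (NP\(PP\N))/S
        [5,6] "found" : S
  [6,8] S\N   >
    [6,7] "map" : (S\N)/PP
    [7,8] "sent" : PP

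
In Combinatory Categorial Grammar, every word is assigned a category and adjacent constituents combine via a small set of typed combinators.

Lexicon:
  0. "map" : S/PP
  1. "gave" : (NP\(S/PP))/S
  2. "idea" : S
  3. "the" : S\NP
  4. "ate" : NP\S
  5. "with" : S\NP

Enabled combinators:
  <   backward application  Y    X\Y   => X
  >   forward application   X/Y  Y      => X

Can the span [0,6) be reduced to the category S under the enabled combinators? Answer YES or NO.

YES

[0,6] S   <
  [0,5] NP   <
    [0,4] S   <
      [0,3] NP   <
        [0,1] "map" : S/PP
        [1,3] NP\(S/PP)   >
          [1,2] "gave" : (NP\(S/PP))/S
          [2,3] "idea" : S
      [3,4] "the" : S\NP
    [4,5] "ate" : NP\S
  [5,6] "with" : S\NP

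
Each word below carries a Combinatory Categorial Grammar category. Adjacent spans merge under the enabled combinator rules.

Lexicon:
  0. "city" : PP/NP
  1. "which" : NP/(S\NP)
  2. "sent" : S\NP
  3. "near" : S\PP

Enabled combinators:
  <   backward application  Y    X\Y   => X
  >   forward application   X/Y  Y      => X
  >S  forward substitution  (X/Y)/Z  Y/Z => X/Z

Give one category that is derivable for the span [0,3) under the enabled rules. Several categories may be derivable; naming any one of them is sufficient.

[0,4] S   <
  [0,3] PP   >
    [0,1] "city" : PP/NP
    [1,3] NP   >
      [1,2] "which" : NP/(S\NP)
      [2,3] "sent" : S\NP
  [3,4] "near" : S\PP

PP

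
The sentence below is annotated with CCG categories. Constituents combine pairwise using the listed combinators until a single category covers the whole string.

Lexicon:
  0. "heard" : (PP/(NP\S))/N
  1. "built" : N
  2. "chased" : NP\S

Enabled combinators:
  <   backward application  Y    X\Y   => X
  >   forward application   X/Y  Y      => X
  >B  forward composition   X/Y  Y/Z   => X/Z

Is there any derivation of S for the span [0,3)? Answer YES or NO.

NO

(PP/(NP\S))/N N NP\S
CKY chart[0,3] = {PP}; S ∉ chart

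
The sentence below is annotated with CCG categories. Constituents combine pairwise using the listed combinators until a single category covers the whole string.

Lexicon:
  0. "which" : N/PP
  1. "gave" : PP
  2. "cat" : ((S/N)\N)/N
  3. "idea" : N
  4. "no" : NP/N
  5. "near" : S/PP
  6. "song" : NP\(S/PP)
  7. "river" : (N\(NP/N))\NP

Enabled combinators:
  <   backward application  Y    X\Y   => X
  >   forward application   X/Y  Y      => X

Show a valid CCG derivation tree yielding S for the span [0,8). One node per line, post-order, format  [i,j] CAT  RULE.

[0,8] S   >
  [0,4] S/N   <
    [0,2] N   >
      [0,1] "which" : N/PP
      [1,2] "gave" : PP
    [2,4] (S/N)\N   >
      [2,3] "cat" : ((S/N)\N)/N
      [3,4] "idea" : N
  [4,8] N   <
    [4,5] "no" : NP/N
    [5,8] N\(NP/N)   <
      [5,7] NP   <
        [5,6] "near" : S/PP
        [6,7] "song" : NP\(S/PP)
      [7,8] "river" : (N\(NP/N))\NP

[0,1] N/PP  lex  "which"
[1,2] PP  lex  "gave"
[0,2] N  >  k=1
[2,3] ((S/N)\N)/N  lex  "cat"
[3,4] N  lex  "idea"
[2,4] (S/N)\N  >  k=3
[0,4] S/N  <  k=2
[4,5] NP/N  lex  "no"
[5,6] S/PP  lex  "near"
[6,7] NP\(S/PP)  lex  "song"
[5,7] NP  <  k=6
[7,8] (N\(NP/N))\NP  lex  "river"
[5,8] N\(NP/N)  <  k=7
[4,8] N  <  k=5
[0,8] S  >  k=4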